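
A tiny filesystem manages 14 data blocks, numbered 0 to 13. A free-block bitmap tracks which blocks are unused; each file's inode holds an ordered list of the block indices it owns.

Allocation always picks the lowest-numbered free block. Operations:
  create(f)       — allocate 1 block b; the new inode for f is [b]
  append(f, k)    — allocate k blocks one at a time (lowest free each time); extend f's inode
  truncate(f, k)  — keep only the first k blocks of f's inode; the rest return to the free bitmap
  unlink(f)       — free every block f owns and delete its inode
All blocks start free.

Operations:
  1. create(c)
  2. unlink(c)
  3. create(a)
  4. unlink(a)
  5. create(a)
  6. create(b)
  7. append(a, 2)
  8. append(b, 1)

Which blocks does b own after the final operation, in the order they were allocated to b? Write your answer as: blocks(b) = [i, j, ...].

create(c): bitmap=F............. | c=[0]
unlink(c): bitmap=.............. | 
create(a): bitmap=F............. | a=[0]
unlink(a): bitmap=.............. | 
create(a): bitmap=F............. | a=[0]
create(b): bitmap=FF............ | a=[0] b=[1]
append(a, 2): bitmap=FFFF.......... | a=[0, 2, 3] b=[1]
append(b, 1): bitmap=FFFFF......... | a=[0, 2, 3] b=[1, 4]

blocks(b) = [1, 4]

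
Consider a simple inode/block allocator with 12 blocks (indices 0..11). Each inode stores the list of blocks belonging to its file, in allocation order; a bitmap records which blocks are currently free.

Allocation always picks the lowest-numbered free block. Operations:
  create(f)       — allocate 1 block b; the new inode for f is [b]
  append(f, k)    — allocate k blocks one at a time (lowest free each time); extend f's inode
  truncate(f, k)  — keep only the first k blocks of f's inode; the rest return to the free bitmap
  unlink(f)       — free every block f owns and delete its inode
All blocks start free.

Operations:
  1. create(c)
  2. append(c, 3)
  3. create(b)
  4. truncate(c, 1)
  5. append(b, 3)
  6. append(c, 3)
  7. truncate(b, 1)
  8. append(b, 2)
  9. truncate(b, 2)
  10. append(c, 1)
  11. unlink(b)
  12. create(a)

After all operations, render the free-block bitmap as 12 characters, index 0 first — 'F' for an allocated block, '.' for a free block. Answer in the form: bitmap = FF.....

bitmap = FFF..FFF....

after create(c) → c:[0]  free=[F...........]
after append(c, 3) → c:[0, 1, 2, 3]  free=[FFFF........]
after create(b) → b:[4], c:[0, 1, 2, 3]  free=[FFFFF.......]
after truncate(c, 1) → b:[4], c:[0]  free=[F...F.......]
after append(b, 3) → b:[4, 1, 2, 3], c:[0]  free=[FFFFF.......]
after append(c, 3) → b:[4, 1, 2, 3], c:[0, 5, 6, 7]  free=[FFFFFFFF....]
after truncate(b, 1) → b:[4], c:[0, 5, 6, 7]  free=[F...FFFF....]
after append(b, 2) → b:[4, 1, 2], c:[0, 5, 6, 7]  free=[FFF.FFFF....]
after truncate(b, 2) → b:[4, 1], c:[0, 5, 6, 7]  free=[FF..FFFF....]
after append(c, 1) → b:[4, 1], c:[0, 5, 6, 7, 2]  free=[FFF.FFFF....]
after unlink(b) → c:[0, 5, 6, 7, 2]  free=[F.F..FFF....]
after create(a) → a:[1], c:[0, 5, 6, 7, 2]  free=[FFF..FFF....]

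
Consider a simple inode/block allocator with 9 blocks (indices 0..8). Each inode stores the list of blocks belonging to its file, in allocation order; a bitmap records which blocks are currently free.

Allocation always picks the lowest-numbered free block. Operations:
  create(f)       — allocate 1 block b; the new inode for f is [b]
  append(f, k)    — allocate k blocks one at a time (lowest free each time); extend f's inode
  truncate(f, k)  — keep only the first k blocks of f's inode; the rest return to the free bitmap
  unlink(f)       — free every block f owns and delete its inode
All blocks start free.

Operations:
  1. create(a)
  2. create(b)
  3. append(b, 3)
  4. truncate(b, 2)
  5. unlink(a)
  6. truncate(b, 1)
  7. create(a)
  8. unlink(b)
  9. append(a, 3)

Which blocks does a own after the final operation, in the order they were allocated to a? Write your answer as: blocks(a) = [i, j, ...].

[1] create(a) — a=0 (map F........)
[2] create(b) — a=0 b=1 (map FF.......)
[3] append(b, 3) — a=0 b=1,2,3,4 (map FFFFF....)
[4] truncate(b, 2) — a=0 b=1,2 (map FFF......)
[5] unlink(a) — b=1,2 (map .FF......)
[6] truncate(b, 1) — b=1 (map .F.......)
[7] create(a) — a=0 b=1 (map FF.......)
[8] unlink(b) — a=0 (map F........)
[9] append(a, 3) — a=0,1,2,3 (map FFFF.....)

blocks(a) = [0, 1, 2, 3]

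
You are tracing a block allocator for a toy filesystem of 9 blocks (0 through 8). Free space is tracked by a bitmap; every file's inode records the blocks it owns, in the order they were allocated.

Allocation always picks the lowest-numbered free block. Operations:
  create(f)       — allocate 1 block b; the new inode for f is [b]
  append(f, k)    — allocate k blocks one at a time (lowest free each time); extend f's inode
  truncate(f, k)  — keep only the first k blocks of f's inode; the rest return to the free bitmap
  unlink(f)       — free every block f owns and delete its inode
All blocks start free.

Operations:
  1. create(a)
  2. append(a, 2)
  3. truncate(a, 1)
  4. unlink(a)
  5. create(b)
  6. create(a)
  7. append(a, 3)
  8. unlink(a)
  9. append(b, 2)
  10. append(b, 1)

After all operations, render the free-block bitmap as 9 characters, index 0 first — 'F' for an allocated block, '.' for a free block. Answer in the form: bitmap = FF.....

[1] create(a) — a=0 (map F........)
[2] append(a, 2) — a=0,1,2 (map FFF......)
[3] truncate(a, 1) — a=0 (map F........)
[4] unlink(a) —  (map .........)
[5] create(b) — b=0 (map F........)
[6] create(a) — a=1 b=0 (map FF.......)
[7] append(a, 3) — a=1,2,3,4 b=0 (map FFFFF....)
[8] unlink(a) — b=0 (map F........)
[9] append(b, 2) — b=0,1,2 (map FFF......)
[10] append(b, 1) — b=0,1,2,3 (map FFFF.....)

bitmap = FFFF.....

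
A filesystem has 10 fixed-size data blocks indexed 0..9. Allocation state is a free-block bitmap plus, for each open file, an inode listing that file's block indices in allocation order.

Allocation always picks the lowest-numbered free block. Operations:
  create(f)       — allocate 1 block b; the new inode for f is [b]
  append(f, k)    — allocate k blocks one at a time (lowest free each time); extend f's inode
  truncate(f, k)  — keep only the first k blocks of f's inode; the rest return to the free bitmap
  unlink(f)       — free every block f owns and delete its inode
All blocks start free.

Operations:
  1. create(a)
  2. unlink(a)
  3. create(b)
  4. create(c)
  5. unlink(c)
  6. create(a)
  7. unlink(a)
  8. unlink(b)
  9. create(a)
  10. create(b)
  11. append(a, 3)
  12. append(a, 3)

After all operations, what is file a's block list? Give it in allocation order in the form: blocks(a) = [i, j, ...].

  1. create(a)  ⇒  F.........  {a→[0]}
  2. unlink(a)  ⇒  ..........  {}
  3. create(b)  ⇒  F.........  {b→[0]}
  4. create(c)  ⇒  FF........  {b→[0]; c→[1]}
  5. unlink(c)  ⇒  F.........  {b→[0]}
  6. create(a)  ⇒  FF........  {a→[1]; b→[0]}
  7. unlink(a)  ⇒  F.........  {b→[0]}
  8. unlink(b)  ⇒  ..........  {}
  9. create(a)  ⇒  F.........  {a→[0]}
  10. create(b)  ⇒  FF........  {a→[0]; b→[1]}
  11. append(a, 3)  ⇒  FFFFF.....  {a→[0, 2, 3, 4]; b→[1]}
  12. append(a, 3)  ⇒  FFFFFFFF..  {a→[0, 2, 3, 4, 5, 6, 7]; b→[1]}

blocks(a) = [0, 2, 3, 4, 5, 6, 7]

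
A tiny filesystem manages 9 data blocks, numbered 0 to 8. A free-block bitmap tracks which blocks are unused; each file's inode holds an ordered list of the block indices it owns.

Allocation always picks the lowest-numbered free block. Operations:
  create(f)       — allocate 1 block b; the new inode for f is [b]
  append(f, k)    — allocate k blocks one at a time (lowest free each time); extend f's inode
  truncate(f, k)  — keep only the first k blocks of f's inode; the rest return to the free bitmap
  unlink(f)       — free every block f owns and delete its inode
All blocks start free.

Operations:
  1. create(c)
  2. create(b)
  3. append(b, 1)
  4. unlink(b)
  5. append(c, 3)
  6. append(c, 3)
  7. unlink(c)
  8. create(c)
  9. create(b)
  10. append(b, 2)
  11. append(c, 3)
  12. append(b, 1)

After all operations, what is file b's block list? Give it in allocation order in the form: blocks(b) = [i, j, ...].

blocks(b) = [1, 2, 3, 7]

[1] create(c) — c=0 (map F........)
[2] create(b) — b=1 c=0 (map FF.......)
[3] append(b, 1) — b=1,2 c=0 (map FFF......)
[4] unlink(b) — c=0 (map F........)
[5] append(c, 3) — c=0,1,2,3 (map FFFF.....)
[6] append(c, 3) — c=0,1,2,3,4,5,6 (map FFFFFFF..)
[7] unlink(c) —  (map .........)
[8] create(c) — c=0 (map F........)
[9] create(b) — b=1 c=0 (map FF.......)
[10] append(b, 2) — b=1,2,3 c=0 (map FFFF.....)
[11] append(c, 3) — b=1,2,3 c=0,4,5,6 (map FFFFFFF..)
[12] append(b, 1) — b=1,2,3,7 c=0,4,5,6 (map FFFFFFFF.)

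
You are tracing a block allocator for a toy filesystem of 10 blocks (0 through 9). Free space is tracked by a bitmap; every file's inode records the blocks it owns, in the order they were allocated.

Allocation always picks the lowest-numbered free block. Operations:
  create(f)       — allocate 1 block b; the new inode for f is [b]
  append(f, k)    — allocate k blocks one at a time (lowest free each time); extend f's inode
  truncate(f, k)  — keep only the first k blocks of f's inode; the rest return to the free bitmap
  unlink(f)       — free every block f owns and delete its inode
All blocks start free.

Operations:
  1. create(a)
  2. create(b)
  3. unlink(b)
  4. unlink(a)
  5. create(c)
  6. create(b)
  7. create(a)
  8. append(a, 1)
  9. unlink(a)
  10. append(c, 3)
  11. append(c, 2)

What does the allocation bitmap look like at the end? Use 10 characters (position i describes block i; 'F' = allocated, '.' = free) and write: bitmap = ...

bitmap = FFFFFFF...

  1. create(a)  ⇒  F.........  {a→[0]}
  2. create(b)  ⇒  FF........  {a→[0]; b→[1]}
  3. unlink(b)  ⇒  F.........  {a→[0]}
  4. unlink(a)  ⇒  ..........  {}
  5. create(c)  ⇒  F.........  {c→[0]}
  6. create(b)  ⇒  FF........  {b→[1]; c→[0]}
  7. create(a)  ⇒  FFF.......  {a→[2]; b→[1]; c→[0]}
  8. append(a, 1)  ⇒  FFFF......  {a→[2, 3]; b→[1]; c→[0]}
  9. unlink(a)  ⇒  FF........  {b→[1]; c→[0]}
  10. append(c, 3)  ⇒  FFFFF.....  {b→[1]; c→[0, 2, 3, 4]}
  11. append(c, 2)  ⇒  FFFFFFF...  {b→[1]; c→[0, 2, 3, 4, 5, 6]}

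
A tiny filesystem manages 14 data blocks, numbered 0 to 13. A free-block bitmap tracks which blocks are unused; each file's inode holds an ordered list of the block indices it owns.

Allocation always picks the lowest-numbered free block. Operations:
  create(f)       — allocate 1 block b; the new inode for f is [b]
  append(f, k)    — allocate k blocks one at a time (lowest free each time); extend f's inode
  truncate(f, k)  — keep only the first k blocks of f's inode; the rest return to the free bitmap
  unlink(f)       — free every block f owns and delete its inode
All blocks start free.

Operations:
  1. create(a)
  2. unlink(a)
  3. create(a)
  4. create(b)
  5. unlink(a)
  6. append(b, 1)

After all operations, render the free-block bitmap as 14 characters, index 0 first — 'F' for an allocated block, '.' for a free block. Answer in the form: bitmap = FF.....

bitmap = FF............

[1] create(a) — a=0 (map F.............)
[2] unlink(a) —  (map ..............)
[3] create(a) — a=0 (map F.............)
[4] create(b) — a=0 b=1 (map FF............)
[5] unlink(a) — b=1 (map .F............)
[6] append(b, 1) — b=1,0 (map FF............)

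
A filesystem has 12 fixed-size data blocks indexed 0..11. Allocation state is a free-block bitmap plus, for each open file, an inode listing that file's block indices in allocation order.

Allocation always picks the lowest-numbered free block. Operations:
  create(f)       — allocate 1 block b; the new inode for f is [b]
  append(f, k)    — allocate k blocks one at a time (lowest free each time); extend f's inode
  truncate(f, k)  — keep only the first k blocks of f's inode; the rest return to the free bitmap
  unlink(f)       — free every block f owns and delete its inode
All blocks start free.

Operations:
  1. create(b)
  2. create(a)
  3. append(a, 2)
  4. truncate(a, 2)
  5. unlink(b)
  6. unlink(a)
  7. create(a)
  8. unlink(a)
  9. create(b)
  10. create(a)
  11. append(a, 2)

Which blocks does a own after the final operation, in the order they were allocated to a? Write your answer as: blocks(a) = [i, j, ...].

after create(b) → b:[0]  free=[F...........]
after create(a) → a:[1], b:[0]  free=[FF..........]
after append(a, 2) → a:[1, 2, 3], b:[0]  free=[FFFF........]
after truncate(a, 2) → a:[1, 2], b:[0]  free=[FFF.........]
after unlink(b) → a:[1, 2]  free=[.FF.........]
after unlink(a) →   free=[............]
after create(a) → a:[0]  free=[F...........]
after unlink(a) →   free=[............]
after create(b) → b:[0]  free=[F...........]
after create(a) → a:[1], b:[0]  free=[FF..........]
after append(a, 2) → a:[1, 2, 3], b:[0]  free=[FFFF........]

blocks(a) = [1, 2, 3]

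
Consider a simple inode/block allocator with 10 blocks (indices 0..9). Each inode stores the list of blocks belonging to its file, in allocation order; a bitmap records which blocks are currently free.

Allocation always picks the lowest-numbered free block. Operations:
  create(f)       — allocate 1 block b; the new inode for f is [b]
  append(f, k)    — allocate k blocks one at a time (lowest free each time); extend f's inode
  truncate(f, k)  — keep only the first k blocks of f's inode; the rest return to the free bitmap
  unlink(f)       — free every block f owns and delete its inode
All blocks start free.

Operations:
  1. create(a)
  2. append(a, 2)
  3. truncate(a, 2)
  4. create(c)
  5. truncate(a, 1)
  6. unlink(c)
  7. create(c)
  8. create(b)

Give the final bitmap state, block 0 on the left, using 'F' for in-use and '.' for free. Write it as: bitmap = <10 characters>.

after create(a) → a:[0]  free=[F.........]
after append(a, 2) → a:[0, 1, 2]  free=[FFF.......]
after truncate(a, 2) → a:[0, 1]  free=[FF........]
after create(c) → a:[0, 1], c:[2]  free=[FFF.......]
after truncate(a, 1) → a:[0], c:[2]  free=[F.F.......]
after unlink(c) → a:[0]  free=[F.........]
after create(c) → a:[0], c:[1]  free=[FF........]
after create(b) → a:[0], b:[2], c:[1]  free=[FFF.......]

bitmap = FFF.......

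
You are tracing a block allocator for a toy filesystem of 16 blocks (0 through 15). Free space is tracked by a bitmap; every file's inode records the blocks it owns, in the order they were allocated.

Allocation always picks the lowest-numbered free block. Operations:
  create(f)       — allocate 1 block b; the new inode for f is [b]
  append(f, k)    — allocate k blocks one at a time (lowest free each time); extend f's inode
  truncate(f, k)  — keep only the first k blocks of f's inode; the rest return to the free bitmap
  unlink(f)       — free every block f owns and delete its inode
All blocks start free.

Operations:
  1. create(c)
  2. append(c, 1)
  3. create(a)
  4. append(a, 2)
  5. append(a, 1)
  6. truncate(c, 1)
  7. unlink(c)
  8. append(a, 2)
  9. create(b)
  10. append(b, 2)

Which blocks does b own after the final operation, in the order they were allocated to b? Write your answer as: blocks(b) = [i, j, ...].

after create(c) → c:[0]  free=[F...............]
after append(c, 1) → c:[0, 1]  free=[FF..............]
after create(a) → a:[2], c:[0, 1]  free=[FFF.............]
after append(a, 2) → a:[2, 3, 4], c:[0, 1]  free=[FFFFF...........]
after append(a, 1) → a:[2, 3, 4, 5], c:[0, 1]  free=[FFFFFF..........]
after truncate(c, 1) → a:[2, 3, 4, 5], c:[0]  free=[F.FFFF..........]
after unlink(c) → a:[2, 3, 4, 5]  free=[..FFFF..........]
after append(a, 2) → a:[2, 3, 4, 5, 0, 1]  free=[FFFFFF..........]
after create(b) → a:[2, 3, 4, 5, 0, 1], b:[6]  free=[FFFFFFF.........]
after append(b, 2) → a:[2, 3, 4, 5, 0, 1], b:[6, 7, 8]  free=[FFFFFFFFF.......]

blocks(b) = [6, 7, 8]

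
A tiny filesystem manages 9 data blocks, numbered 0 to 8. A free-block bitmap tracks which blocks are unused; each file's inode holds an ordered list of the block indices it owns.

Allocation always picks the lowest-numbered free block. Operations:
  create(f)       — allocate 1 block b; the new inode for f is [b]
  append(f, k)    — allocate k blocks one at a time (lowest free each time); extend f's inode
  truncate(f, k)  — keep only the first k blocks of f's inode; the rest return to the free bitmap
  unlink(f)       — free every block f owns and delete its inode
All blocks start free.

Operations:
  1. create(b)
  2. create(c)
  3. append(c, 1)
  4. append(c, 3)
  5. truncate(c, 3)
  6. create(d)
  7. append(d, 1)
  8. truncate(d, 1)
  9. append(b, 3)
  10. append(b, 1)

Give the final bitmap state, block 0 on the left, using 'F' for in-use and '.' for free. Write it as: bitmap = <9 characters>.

bitmap = FFFFFFFFF

[1] create(b) — b=0 (map F........)
[2] create(c) — b=0 c=1 (map FF.......)
[3] append(c, 1) — b=0 c=1,2 (map FFF......)
[4] append(c, 3) — b=0 c=1,2,3,4,5 (map FFFFFF...)
[5] truncate(c, 3) — b=0 c=1,2,3 (map FFFF.....)
[6] create(d) — b=0 c=1,2,3 d=4 (map FFFFF....)
[7] append(d, 1) — b=0 c=1,2,3 d=4,5 (map FFFFFF...)
[8] truncate(d, 1) — b=0 c=1,2,3 d=4 (map FFFFF....)
[9] append(b, 3) — b=0,5,6,7 c=1,2,3 d=4 (map FFFFFFFF.)
[10] append(b, 1) — b=0,5,6,7,8 c=1,2,3 d=4 (map FFFFFFFFF)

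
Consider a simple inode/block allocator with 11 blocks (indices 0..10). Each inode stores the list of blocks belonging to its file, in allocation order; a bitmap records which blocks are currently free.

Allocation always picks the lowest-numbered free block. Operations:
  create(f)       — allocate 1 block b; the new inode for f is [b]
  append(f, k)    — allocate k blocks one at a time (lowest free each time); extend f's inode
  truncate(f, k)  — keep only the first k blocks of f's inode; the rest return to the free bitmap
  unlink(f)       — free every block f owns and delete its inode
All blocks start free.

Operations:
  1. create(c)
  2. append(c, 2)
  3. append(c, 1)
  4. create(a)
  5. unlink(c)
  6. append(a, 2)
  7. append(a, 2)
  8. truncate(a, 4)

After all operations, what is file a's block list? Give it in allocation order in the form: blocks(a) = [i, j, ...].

create(c): bitmap=F.......... | c=[0]
append(c, 2): bitmap=FFF........ | c=[0, 1, 2]
append(c, 1): bitmap=FFFF....... | c=[0, 1, 2, 3]
create(a): bitmap=FFFFF...... | a=[4] c=[0, 1, 2, 3]
unlink(c): bitmap=....F...... | a=[4]
append(a, 2): bitmap=FF..F...... | a=[4, 0, 1]
append(a, 2): bitmap=FFFFF...... | a=[4, 0, 1, 2, 3]
truncate(a, 4): bitmap=FFF.F...... | a=[4, 0, 1, 2]

blocks(a) = [4, 0, 1, 2]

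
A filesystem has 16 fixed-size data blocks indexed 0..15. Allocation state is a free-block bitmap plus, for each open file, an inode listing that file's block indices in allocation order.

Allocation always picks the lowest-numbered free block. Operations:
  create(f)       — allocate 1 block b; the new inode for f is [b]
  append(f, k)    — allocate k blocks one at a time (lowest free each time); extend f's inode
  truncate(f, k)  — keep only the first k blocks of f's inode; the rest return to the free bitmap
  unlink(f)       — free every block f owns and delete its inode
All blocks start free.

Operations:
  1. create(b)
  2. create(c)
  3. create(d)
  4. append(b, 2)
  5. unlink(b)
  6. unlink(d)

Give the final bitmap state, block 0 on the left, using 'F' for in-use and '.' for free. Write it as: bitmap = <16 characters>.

[1] create(b) — b=0 (map F...............)
[2] create(c) — b=0 c=1 (map FF..............)
[3] create(d) — b=0 c=1 d=2 (map FFF.............)
[4] append(b, 2) — b=0,3,4 c=1 d=2 (map FFFFF...........)
[5] unlink(b) — c=1 d=2 (map .FF.............)
[6] unlink(d) — c=1 (map .F..............)

bitmap = .F..............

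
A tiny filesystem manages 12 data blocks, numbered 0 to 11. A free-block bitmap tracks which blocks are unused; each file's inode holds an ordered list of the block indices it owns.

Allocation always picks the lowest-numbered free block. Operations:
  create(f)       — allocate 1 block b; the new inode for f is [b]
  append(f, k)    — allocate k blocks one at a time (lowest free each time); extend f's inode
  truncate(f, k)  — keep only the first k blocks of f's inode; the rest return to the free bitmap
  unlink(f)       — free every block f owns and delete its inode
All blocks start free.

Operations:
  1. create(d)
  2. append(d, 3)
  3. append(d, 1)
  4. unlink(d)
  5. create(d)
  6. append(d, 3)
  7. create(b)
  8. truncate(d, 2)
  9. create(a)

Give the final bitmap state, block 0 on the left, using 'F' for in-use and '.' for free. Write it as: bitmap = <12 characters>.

after create(d) → d:[0]  free=[F...........]
after append(d, 3) → d:[0, 1, 2, 3]  free=[FFFF........]
after append(d, 1) → d:[0, 1, 2, 3, 4]  free=[FFFFF.......]
after unlink(d) →   free=[............]
after create(d) → d:[0]  free=[F...........]
after append(d, 3) → d:[0, 1, 2, 3]  free=[FFFF........]
after create(b) → b:[4], d:[0, 1, 2, 3]  free=[FFFFF.......]
after truncate(d, 2) → b:[4], d:[0, 1]  free=[FF..F.......]
after create(a) → a:[2], b:[4], d:[0, 1]  free=[FFF.F.......]

bitmap = FFF.F.......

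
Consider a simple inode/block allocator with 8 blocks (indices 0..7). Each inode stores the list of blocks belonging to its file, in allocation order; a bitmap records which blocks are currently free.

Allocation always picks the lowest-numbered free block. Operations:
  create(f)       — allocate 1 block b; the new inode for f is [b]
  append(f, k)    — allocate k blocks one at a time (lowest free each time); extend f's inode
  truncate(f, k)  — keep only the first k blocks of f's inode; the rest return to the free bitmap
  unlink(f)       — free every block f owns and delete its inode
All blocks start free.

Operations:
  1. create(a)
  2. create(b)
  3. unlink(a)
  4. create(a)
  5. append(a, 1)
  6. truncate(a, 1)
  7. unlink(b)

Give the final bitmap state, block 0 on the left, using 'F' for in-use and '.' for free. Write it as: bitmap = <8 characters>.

bitmap = F.......

[1] create(a) — a=0 (map F.......)
[2] create(b) — a=0 b=1 (map FF......)
[3] unlink(a) — b=1 (map .F......)
[4] create(a) — a=0 b=1 (map FF......)
[5] append(a, 1) — a=0,2 b=1 (map FFF.....)
[6] truncate(a, 1) — a=0 b=1 (map FF......)
[7] unlink(b) — a=0 (map F.......)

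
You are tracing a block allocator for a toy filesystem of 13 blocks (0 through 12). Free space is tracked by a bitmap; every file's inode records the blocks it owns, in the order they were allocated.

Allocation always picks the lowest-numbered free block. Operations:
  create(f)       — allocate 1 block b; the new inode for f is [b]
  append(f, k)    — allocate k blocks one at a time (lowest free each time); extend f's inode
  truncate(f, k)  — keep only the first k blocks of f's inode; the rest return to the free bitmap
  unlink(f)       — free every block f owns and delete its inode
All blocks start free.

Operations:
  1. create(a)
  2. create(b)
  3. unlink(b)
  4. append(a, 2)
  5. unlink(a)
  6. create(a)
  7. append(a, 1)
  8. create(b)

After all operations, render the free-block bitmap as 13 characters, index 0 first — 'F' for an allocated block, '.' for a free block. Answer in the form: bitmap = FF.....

after create(a) → a:[0]  free=[F............]
after create(b) → a:[0], b:[1]  free=[FF...........]
after unlink(b) → a:[0]  free=[F............]
after append(a, 2) → a:[0, 1, 2]  free=[FFF..........]
after unlink(a) →   free=[.............]
after create(a) → a:[0]  free=[F............]
after append(a, 1) → a:[0, 1]  free=[FF...........]
after create(b) → a:[0, 1], b:[2]  free=[FFF..........]

bitmap = FFF..........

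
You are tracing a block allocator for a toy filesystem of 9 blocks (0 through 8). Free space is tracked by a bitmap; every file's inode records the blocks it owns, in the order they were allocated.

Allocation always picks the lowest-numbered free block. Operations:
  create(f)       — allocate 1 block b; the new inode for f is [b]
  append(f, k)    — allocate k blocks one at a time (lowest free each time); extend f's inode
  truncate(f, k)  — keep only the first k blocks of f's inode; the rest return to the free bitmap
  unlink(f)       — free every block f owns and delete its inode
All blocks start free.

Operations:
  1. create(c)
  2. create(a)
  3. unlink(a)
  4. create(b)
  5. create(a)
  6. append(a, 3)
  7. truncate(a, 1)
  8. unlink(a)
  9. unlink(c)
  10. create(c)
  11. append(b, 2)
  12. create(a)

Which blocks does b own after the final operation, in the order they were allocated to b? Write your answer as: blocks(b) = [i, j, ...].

blocks(b) = [1, 2, 3]

after create(c) → c:[0]  free=[F........]
after create(a) → a:[1], c:[0]  free=[FF.......]
after unlink(a) → c:[0]  free=[F........]
after create(b) → b:[1], c:[0]  free=[FF.......]
after create(a) → a:[2], b:[1], c:[0]  free=[FFF......]
after append(a, 3) → a:[2, 3, 4, 5], b:[1], c:[0]  free=[FFFFFF...]
after truncate(a, 1) → a:[2], b:[1], c:[0]  free=[FFF......]
after unlink(a) → b:[1], c:[0]  free=[FF.......]
after unlink(c) → b:[1]  free=[.F.......]
after create(c) → b:[1], c:[0]  free=[FF.......]
after append(b, 2) → b:[1, 2, 3], c:[0]  free=[FFFF.....]
after create(a) → a:[4], b:[1, 2, 3], c:[0]  free=[FFFFF....]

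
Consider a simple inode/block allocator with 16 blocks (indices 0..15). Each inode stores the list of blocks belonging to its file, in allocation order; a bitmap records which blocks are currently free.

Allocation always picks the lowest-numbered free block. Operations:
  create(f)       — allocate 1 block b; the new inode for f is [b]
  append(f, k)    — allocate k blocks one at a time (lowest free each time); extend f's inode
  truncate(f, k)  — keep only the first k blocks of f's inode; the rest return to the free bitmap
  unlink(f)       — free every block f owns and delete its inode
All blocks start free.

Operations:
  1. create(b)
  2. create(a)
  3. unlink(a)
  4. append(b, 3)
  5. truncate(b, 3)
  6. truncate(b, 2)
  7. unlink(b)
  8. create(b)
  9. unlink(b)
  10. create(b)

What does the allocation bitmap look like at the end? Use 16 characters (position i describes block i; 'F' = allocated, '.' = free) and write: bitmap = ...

bitmap = F...............

[1] create(b) — b=0 (map F...............)
[2] create(a) — a=1 b=0 (map FF..............)
[3] unlink(a) — b=0 (map F...............)
[4] append(b, 3) — b=0,1,2,3 (map FFFF............)
[5] truncate(b, 3) — b=0,1,2 (map FFF.............)
[6] truncate(b, 2) — b=0,1 (map FF..............)
[7] unlink(b) —  (map ................)
[8] create(b) — b=0 (map F...............)
[9] unlink(b) —  (map ................)
[10] create(b) — b=0 (map F...............)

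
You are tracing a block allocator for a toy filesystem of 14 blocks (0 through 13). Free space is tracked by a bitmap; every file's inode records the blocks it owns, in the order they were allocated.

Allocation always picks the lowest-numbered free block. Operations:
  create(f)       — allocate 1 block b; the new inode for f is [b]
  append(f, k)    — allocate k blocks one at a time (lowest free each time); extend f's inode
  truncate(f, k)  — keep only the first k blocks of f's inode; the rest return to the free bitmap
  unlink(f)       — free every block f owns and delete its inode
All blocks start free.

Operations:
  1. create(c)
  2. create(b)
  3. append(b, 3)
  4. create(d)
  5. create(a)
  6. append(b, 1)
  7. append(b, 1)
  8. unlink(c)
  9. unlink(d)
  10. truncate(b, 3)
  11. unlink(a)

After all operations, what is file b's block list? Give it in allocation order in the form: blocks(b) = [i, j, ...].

blocks(b) = [1, 2, 3]

[1] create(c) — c=0 (map F.............)
[2] create(b) — b=1 c=0 (map FF............)
[3] append(b, 3) — b=1,2,3,4 c=0 (map FFFFF.........)
[4] create(d) — b=1,2,3,4 c=0 d=5 (map FFFFFF........)
[5] create(a) — a=6 b=1,2,3,4 c=0 d=5 (map FFFFFFF.......)
[6] append(b, 1) — a=6 b=1,2,3,4,7 c=0 d=5 (map FFFFFFFF......)
[7] append(b, 1) — a=6 b=1,2,3,4,7,8 c=0 d=5 (map FFFFFFFFF.....)
[8] unlink(c) — a=6 b=1,2,3,4,7,8 d=5 (map .FFFFFFFF.....)
[9] unlink(d) — a=6 b=1,2,3,4,7,8 (map .FFFF.FFF.....)
[10] truncate(b, 3) — a=6 b=1,2,3 (map .FFF..F.......)
[11] unlink(a) — b=1,2,3 (map .FFF..........)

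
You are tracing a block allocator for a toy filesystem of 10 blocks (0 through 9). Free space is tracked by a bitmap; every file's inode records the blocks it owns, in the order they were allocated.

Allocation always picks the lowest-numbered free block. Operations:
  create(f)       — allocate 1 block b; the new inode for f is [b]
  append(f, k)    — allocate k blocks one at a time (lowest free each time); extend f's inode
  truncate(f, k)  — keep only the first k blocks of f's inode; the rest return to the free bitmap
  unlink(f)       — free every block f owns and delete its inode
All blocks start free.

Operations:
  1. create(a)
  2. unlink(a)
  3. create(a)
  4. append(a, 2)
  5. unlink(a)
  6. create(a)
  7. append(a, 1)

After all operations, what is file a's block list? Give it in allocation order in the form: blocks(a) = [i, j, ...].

[1] create(a) — a=0 (map F.........)
[2] unlink(a) —  (map ..........)
[3] create(a) — a=0 (map F.........)
[4] append(a, 2) — a=0,1,2 (map FFF.......)
[5] unlink(a) —  (map ..........)
[6] create(a) — a=0 (map F.........)
[7] append(a, 1) — a=0,1 (map FF........)

blocks(a) = [0, 1]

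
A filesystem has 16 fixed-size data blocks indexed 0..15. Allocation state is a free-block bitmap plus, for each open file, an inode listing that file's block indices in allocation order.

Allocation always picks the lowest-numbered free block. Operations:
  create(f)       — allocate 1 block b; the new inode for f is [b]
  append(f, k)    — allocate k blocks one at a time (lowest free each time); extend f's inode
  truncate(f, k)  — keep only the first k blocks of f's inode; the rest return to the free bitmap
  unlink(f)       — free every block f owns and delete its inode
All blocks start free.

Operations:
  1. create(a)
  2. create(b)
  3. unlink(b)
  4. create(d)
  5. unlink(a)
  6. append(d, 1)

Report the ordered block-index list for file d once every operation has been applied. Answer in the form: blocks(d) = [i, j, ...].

blocks(d) = [1, 0]

  1. create(a)  ⇒  F...............  {a→[0]}
  2. create(b)  ⇒  FF..............  {a→[0]; b→[1]}
  3. unlink(b)  ⇒  F...............  {a→[0]}
  4. create(d)  ⇒  FF..............  {a→[0]; d→[1]}
  5. unlink(a)  ⇒  .F..............  {d→[1]}
  6. append(d, 1)  ⇒  FF..............  {d→[1, 0]}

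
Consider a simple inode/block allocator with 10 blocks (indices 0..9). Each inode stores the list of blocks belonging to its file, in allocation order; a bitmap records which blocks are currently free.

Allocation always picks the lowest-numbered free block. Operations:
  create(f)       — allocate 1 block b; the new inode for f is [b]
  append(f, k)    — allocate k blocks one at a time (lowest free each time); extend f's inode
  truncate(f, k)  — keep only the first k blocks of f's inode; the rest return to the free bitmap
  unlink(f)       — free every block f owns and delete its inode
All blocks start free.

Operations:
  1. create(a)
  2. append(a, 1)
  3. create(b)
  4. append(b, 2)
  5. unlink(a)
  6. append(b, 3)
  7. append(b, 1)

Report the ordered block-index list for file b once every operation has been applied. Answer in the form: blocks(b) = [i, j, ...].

blocks(b) = [2, 3, 4, 0, 1, 5, 6]

  1. create(a)  ⇒  F.........  {a→[0]}
  2. append(a, 1)  ⇒  FF........  {a→[0, 1]}
  3. create(b)  ⇒  FFF.......  {a→[0, 1]; b→[2]}
  4. append(b, 2)  ⇒  FFFFF.....  {a→[0, 1]; b→[2, 3, 4]}
  5. unlink(a)  ⇒  ..FFF.....  {b→[2, 3, 4]}
  6. append(b, 3)  ⇒  FFFFFF....  {b→[2, 3, 4, 0, 1, 5]}
  7. append(b, 1)  ⇒  FFFFFFF...  {b→[2, 3, 4, 0, 1, 5, 6]}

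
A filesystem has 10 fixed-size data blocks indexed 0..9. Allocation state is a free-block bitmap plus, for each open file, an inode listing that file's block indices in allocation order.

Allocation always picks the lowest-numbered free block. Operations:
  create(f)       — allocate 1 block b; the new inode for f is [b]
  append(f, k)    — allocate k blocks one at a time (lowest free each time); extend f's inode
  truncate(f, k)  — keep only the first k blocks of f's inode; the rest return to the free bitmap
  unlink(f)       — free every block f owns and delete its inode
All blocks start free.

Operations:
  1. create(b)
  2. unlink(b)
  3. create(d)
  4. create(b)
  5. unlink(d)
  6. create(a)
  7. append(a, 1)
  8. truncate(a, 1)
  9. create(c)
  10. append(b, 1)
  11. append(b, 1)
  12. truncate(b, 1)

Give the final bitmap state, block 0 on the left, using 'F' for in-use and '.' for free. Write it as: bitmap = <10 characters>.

bitmap = FFF.......

  1. create(b)  ⇒  F.........  {b→[0]}
  2. unlink(b)  ⇒  ..........  {}
  3. create(d)  ⇒  F.........  {d→[0]}
  4. create(b)  ⇒  FF........  {b→[1]; d→[0]}
  5. unlink(d)  ⇒  .F........  {b→[1]}
  6. create(a)  ⇒  FF........  {a→[0]; b→[1]}
  7. append(a, 1)  ⇒  FFF.......  {a→[0, 2]; b→[1]}
  8. truncate(a, 1)  ⇒  FF........  {a→[0]; b→[1]}
  9. create(c)  ⇒  FFF.......  {a→[0]; b→[1]; c→[2]}
  10. append(b, 1)  ⇒  FFFF......  {a→[0]; b→[1, 3]; c→[2]}
  11. append(b, 1)  ⇒  FFFFF.....  {a→[0]; b→[1, 3, 4]; c→[2]}
  12. truncate(b, 1)  ⇒  FFF.......  {a→[0]; b→[1]; c→[2]}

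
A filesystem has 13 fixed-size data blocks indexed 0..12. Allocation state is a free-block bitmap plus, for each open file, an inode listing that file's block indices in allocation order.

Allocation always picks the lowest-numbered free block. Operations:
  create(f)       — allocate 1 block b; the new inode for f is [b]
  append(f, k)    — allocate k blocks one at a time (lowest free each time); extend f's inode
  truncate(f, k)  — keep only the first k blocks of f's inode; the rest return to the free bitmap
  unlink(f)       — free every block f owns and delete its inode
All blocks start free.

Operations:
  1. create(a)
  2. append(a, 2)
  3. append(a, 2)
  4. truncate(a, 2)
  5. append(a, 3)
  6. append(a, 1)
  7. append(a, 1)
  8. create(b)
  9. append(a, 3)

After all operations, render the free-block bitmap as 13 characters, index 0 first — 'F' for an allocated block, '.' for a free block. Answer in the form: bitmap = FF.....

after create(a) → a:[0]  free=[F............]
after append(a, 2) → a:[0, 1, 2]  free=[FFF..........]
after append(a, 2) → a:[0, 1, 2, 3, 4]  free=[FFFFF........]
after truncate(a, 2) → a:[0, 1]  free=[FF...........]
after append(a, 3) → a:[0, 1, 2, 3, 4]  free=[FFFFF........]
after append(a, 1) → a:[0, 1, 2, 3, 4, 5]  free=[FFFFFF.......]
after append(a, 1) → a:[0, 1, 2, 3, 4, 5, 6]  free=[FFFFFFF......]
after create(b) → a:[0, 1, 2, 3, 4, 5, 6], b:[7]  free=[FFFFFFFF.....]
after append(a, 3) → a:[0, 1, 2, 3, 4, 5, 6, 8, 9, 10], b:[7]  free=[FFFFFFFFFFF..]

bitmap = FFFFFFFFFFF..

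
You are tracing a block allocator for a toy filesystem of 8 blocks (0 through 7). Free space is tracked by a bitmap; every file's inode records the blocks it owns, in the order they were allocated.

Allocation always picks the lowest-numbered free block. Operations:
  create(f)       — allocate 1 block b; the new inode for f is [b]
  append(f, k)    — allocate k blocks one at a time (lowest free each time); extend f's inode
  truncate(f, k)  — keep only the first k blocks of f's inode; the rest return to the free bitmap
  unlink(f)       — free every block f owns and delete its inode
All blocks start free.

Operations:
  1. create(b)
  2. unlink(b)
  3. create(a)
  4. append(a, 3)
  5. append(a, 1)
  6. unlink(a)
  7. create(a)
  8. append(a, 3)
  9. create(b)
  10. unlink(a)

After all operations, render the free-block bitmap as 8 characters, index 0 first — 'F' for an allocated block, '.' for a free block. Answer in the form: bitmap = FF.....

[1] create(b) — b=0 (map F.......)
[2] unlink(b) —  (map ........)
[3] create(a) — a=0 (map F.......)
[4] append(a, 3) — a=0,1,2,3 (map FFFF....)
[5] append(a, 1) — a=0,1,2,3,4 (map FFFFF...)
[6] unlink(a) —  (map ........)
[7] create(a) — a=0 (map F.......)
[8] append(a, 3) — a=0,1,2,3 (map FFFF....)
[9] create(b) — a=0,1,2,3 b=4 (map FFFFF...)
[10] unlink(a) — b=4 (map ....F...)

bitmap = ....F...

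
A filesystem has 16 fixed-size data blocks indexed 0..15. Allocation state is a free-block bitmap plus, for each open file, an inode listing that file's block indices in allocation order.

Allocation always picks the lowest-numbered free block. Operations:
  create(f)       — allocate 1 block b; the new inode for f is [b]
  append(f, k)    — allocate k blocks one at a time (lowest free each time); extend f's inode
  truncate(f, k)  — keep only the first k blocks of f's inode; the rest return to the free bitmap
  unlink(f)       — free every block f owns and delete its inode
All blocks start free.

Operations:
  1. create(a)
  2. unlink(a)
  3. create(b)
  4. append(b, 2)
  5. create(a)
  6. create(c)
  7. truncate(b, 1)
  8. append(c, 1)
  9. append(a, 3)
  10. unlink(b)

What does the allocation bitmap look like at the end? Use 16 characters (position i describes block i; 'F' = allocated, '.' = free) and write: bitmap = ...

[1] create(a) — a=0 (map F...............)
[2] unlink(a) —  (map ................)
[3] create(b) — b=0 (map F...............)
[4] append(b, 2) — b=0,1,2 (map FFF.............)
[5] create(a) — a=3 b=0,1,2 (map FFFF............)
[6] create(c) — a=3 b=0,1,2 c=4 (map FFFFF...........)
[7] truncate(b, 1) — a=3 b=0 c=4 (map F..FF...........)
[8] append(c, 1) — a=3 b=0 c=4,1 (map FF.FF...........)
[9] append(a, 3) — a=3,2,5,6 b=0 c=4,1 (map FFFFFFF.........)
[10] unlink(b) — a=3,2,5,6 c=4,1 (map .FFFFFF.........)

bitmap = .FFFFFF.........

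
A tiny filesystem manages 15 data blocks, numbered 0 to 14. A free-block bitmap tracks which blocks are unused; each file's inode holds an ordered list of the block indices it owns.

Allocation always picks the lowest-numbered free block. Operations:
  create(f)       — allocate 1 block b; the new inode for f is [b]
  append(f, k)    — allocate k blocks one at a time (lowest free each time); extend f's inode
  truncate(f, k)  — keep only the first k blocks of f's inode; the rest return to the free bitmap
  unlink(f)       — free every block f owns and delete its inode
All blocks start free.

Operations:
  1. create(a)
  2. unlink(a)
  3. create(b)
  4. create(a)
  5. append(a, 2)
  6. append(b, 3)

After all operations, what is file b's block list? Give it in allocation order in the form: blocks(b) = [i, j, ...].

[1] create(a) — a=0 (map F..............)
[2] unlink(a) —  (map ...............)
[3] create(b) — b=0 (map F..............)
[4] create(a) — a=1 b=0 (map FF.............)
[5] append(a, 2) — a=1,2,3 b=0 (map FFFF...........)
[6] append(b, 3) — a=1,2,3 b=0,4,5,6 (map FFFFFFF........)

blocks(b) = [0, 4, 5, 6]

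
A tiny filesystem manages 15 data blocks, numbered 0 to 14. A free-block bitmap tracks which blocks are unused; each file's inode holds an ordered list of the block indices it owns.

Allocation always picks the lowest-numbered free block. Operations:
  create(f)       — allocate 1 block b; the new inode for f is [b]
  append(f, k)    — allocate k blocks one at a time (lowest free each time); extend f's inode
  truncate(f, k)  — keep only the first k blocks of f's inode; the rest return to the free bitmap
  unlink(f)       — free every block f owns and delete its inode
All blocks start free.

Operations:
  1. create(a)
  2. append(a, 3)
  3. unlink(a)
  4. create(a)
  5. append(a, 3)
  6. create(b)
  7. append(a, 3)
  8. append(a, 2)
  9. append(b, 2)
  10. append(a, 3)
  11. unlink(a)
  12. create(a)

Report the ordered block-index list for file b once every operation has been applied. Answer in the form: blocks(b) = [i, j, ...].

blocks(b) = [4, 10, 11]

[1] create(a) — a=0 (map F..............)
[2] append(a, 3) — a=0,1,2,3 (map FFFF...........)
[3] unlink(a) —  (map ...............)
[4] create(a) — a=0 (map F..............)
[5] append(a, 3) — a=0,1,2,3 (map FFFF...........)
[6] create(b) — a=0,1,2,3 b=4 (map FFFFF..........)
[7] append(a, 3) — a=0,1,2,3,5,6,7 b=4 (map FFFFFFFF.......)
[8] append(a, 2) — a=0,1,2,3,5,6,7,8,9 b=4 (map FFFFFFFFFF.....)
[9] append(b, 2) — a=0,1,2,3,5,6,7,8,9 b=4,10,11 (map FFFFFFFFFFFF...)
[10] append(a, 3) — a=0,1,2,3,5,6,7,8,9,12,13,14 b=4,10,11 (map FFFFFFFFFFFFFFF)
[11] unlink(a) — b=4,10,11 (map ....F.....FF...)
[12] create(a) — a=0 b=4,10,11 (map F...F.....FF...)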